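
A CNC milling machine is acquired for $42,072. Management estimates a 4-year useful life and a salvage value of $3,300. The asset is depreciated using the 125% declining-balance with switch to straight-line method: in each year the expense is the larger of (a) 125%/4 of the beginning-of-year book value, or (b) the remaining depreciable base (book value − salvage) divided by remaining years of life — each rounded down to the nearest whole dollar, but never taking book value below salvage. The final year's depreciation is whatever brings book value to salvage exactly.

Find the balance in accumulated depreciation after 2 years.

$22,186

Depreciable base = $42,072 − $3,300 = $38,772.
Year 1: DB = ⌊$42,072 × 125%/4⌋ = $13,147; SL = ⌊$38,772/4⌋ = $9,693 → take DB $13,147. Book value $28,925.
Year 2: DB = ⌊$28,925 × 125%/4⌋ = $9,039; SL = ⌊$25,625/3⌋ = $8,541 → take DB $9,039. Book value $19,886.
Accumulated through year 2 = $42,072 − $19,886 = $22,186.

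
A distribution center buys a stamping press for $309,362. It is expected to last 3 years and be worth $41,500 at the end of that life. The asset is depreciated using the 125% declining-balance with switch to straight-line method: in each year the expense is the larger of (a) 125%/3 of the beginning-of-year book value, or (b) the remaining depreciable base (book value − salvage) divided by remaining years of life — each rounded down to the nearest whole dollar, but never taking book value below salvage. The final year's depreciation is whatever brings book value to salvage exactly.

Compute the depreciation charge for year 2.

$75,192

Depreciable base = $309,362 − $41,500 = $267,862.
Year 1: DB = ⌊$309,362 × 125%/3⌋ = $128,900; SL = ⌊$267,862/3⌋ = $89,287 → take DB $128,900. Book value $180,462.
Year 2: DB = ⌊$180,462 × 125%/3⌋ = $75,192; SL = ⌊$138,962/2⌋ = $69,481 → take DB $75,192. Book value $105,270.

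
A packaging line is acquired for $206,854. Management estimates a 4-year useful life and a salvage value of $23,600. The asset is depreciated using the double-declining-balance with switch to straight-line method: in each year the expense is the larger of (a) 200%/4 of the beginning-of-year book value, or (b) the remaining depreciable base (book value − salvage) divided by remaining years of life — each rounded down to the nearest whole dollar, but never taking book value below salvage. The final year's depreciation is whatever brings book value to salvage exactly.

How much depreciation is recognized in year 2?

Depreciable base = $206,854 − $23,600 = $183,254.
Year 1: DB = ⌊$206,854 × 200%/4⌋ = $103,427; SL = ⌊$183,254/4⌋ = $45,813 → take DB $103,427. Book value $103,427.
Year 2: DB = ⌊$103,427 × 200%/4⌋ = $51,713; SL = ⌊$79,827/3⌋ = $26,609 → take DB $51,713. Book value $51,714.

$51,713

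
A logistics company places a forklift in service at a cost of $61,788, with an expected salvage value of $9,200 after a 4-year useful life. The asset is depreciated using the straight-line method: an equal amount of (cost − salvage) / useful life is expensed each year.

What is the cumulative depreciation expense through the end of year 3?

Depreciable base = $61,788 − $9,200 = $52,588.
Annual expense = $52,588 / 4 = $13,147.
End of year 1: book value $48,641.
End of year 2: book value $35,494.
End of year 3: book value $22,347.
Accumulated through year 3 = $61,788 − $22,347 = $39,441.

$39,441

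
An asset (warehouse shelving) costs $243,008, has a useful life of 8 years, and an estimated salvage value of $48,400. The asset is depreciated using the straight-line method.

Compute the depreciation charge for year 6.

Depreciable base = $243,008 − $48,400 = $194,608.
Annual expense = $194,608 / 8 = $24,326.

$24,326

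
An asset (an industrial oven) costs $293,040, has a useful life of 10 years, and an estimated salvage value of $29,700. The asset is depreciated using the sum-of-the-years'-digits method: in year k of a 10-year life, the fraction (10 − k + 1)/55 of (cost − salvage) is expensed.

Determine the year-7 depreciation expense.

Depreciable base = $293,040 − $29,700 = $263,340.
Sum of the years' digits = 10+9+8+7+6+5+4+3+2+1 = 55.
Year 1: $263,340 × 10/55 = $47,880. Book value $245,160.
Year 2: $263,340 × 9/55 = $43,092. Book value $202,068.
Year 3: $263,340 × 8/55 = $38,304. Book value $163,764.
Year 4: $263,340 × 7/55 = $33,516. Book value $130,248.
Year 5: $263,340 × 6/55 = $28,728. Book value $101,520.
Year 6: $263,340 × 5/55 = $23,940. Book value $77,580.
Year 7: $263,340 × 4/55 = $19,152. Book value $58,428.

$19,152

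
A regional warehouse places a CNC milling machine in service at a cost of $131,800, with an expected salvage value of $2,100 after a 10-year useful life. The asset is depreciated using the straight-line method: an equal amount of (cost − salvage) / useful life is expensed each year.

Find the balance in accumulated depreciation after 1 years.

Depreciable base = $131,800 − $2,100 = $129,700.
Annual expense = $129,700 / 10 = $12,970.
End of year 1: book value $118,830.
Accumulated through year 1 = $131,800 − $118,830 = $12,970.

$12,970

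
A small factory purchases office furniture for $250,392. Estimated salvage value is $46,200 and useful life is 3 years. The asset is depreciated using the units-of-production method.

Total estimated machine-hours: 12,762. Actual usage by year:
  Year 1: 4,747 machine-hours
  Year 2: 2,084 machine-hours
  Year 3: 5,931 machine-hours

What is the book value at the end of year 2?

Depreciable base = $250,392 − $46,200 = $204,192.
Rate = $204,192 / 12,762 machine-hours = $16 per machine-hour.
Year 1: 4,747 × $16 = $75,952. Book value $174,440.
Year 2: 2,084 × $16 = $33,344. Book value $141,096.

$141,096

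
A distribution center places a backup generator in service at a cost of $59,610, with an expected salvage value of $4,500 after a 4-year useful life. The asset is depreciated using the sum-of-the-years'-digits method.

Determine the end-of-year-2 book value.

$21,033

Depreciable base = $59,610 − $4,500 = $55,110.
Sum of the years' digits = 4+3+2+1 = 10.
Year 1: $55,110 × 4/10 = $22,044. Book value $37,566.
Year 2: $55,110 × 3/10 = $16,533. Book value $21,033.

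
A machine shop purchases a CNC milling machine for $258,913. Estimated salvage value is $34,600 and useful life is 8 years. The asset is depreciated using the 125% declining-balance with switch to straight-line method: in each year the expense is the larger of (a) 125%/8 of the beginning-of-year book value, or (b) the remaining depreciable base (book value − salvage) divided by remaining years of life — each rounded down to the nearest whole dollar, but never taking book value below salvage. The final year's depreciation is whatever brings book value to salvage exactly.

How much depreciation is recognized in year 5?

Depreciable base = $258,913 − $34,600 = $224,313.
Year 1: DB = ⌊$258,913 × 125%/8⌋ = $40,455; SL = ⌊$224,313/8⌋ = $28,039 → take DB $40,455. Book value $218,458.
Year 2: DB = ⌊$218,458 × 125%/8⌋ = $34,134; SL = ⌊$183,858/7⌋ = $26,265 → take DB $34,134. Book value $184,324.
Year 3: DB = ⌊$184,324 × 125%/8⌋ = $28,800; SL = ⌊$149,724/6⌋ = $24,954 → take DB $28,800. Book value $155,524.
Year 4: DB = ⌊$155,524 × 125%/8⌋ = $24,300; SL = ⌊$120,924/5⌋ = $24,184 → take DB $24,300. Book value $131,224.
Year 5: DB = ⌊$131,224 × 125%/8⌋ = $20,503; SL = ⌊$96,624/4⌋ = $24,156 → take SL $24,156. Book value $107,068.

$24,156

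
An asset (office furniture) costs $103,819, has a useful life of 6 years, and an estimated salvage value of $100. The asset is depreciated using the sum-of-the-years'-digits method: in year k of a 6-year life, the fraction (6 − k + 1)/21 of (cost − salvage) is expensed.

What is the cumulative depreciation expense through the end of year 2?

$54,329

Depreciable base = $103,819 − $100 = $103,719.
Sum of the years' digits = 6+5+4+3+2+1 = 21.
Year 1: $103,719 × 6/21 = $29,634. Book value $74,185.
Year 2: $103,719 × 5/21 = $24,695. Book value $49,490.
Accumulated through year 2 = $103,819 − $49,490 = $54,329.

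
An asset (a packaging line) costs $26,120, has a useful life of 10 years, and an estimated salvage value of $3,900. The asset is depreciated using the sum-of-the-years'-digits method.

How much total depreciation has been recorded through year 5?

$16,160

Depreciable base = $26,120 − $3,900 = $22,220.
Sum of the years' digits = 10+9+8+7+6+5+4+3+2+1 = 55.
Year 1: $22,220 × 10/55 = $4,040. Book value $22,080.
Year 2: $22,220 × 9/55 = $3,636. Book value $18,444.
Year 3: $22,220 × 8/55 = $3,232. Book value $15,212.
Year 4: $22,220 × 7/55 = $2,828. Book value $12,384.
Year 5: $22,220 × 6/55 = $2,424. Book value $9,960.
Accumulated through year 5 = $26,120 − $9,960 = $16,160.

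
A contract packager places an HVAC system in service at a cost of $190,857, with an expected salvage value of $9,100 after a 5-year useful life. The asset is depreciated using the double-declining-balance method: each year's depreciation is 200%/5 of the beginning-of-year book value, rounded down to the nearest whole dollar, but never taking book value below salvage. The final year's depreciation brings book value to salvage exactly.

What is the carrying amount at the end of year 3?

$41,226

Depreciable base = $190,857 − $9,100 = $181,757.
Year 1: ⌊$190,857 × 200%/5⌋ = $76,342. Book value $114,515.
Year 2: ⌊$114,515 × 200%/5⌋ = $45,806. Book value $68,709.
Year 3: ⌊$68,709 × 200%/5⌋ = $27,483. Book value $41,226.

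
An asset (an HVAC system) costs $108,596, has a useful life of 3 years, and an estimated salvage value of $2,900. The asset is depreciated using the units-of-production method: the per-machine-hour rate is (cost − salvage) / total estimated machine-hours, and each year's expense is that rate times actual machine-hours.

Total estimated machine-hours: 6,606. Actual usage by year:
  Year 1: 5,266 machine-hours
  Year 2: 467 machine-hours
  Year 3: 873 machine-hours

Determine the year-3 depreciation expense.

Depreciable base = $108,596 − $2,900 = $105,696.
Rate = $105,696 / 6,606 machine-hours = $16 per machine-hour.
Year 1: 5,266 × $16 = $84,256. Book value $24,340.
Year 2: 467 × $16 = $7,472. Book value $16,868.
Year 3: 873 × $16 = $13,968. Book value $2,900.

$13,968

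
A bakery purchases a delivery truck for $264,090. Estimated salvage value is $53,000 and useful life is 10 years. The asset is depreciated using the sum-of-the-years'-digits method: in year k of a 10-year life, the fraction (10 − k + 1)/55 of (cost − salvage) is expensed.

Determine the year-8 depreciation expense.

Depreciable base = $264,090 − $53,000 = $211,090.
Sum of the years' digits = 10+9+8+7+6+5+4+3+2+1 = 55.
Year 1: $211,090 × 10/55 = $38,380. Book value $225,710.
Year 2: $211,090 × 9/55 = $34,542. Book value $191,168.
Year 3: $211,090 × 8/55 = $30,704. Book value $160,464.
Year 4: $211,090 × 7/55 = $26,866. Book value $133,598.
Year 5: $211,090 × 6/55 = $23,028. Book value $110,570.
Year 6: $211,090 × 5/55 = $19,190. Book value $91,380.
Year 7: $211,090 × 4/55 = $15,352. Book value $76,028.
Year 8: $211,090 × 3/55 = $11,514. Book value $64,514.

$11,514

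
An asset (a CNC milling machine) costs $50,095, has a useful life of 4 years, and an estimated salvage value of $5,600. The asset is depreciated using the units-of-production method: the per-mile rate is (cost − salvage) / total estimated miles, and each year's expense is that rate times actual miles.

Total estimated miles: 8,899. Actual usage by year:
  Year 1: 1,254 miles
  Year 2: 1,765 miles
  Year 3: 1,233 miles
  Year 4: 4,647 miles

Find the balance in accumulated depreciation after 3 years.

$21,260

Depreciable base = $50,095 − $5,600 = $44,495.
Rate = $44,495 / 8,899 miles = $5 per mile.
Year 1: 1,254 × $5 = $6,270. Book value $43,825.
Year 2: 1,765 × $5 = $8,825. Book value $35,000.
Year 3: 1,233 × $5 = $6,165. Book value $28,835.
Accumulated through year 3 = $50,095 − $28,835 = $21,260.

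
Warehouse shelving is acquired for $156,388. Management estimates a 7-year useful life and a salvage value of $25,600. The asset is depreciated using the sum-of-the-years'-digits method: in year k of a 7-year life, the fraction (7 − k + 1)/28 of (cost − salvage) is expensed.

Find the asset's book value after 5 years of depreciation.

$39,613

Depreciable base = $156,388 − $25,600 = $130,788.
Sum of the years' digits = 7+6+5+4+3+2+1 = 28.
Year 1: $130,788 × 7/28 = $32,697. Book value $123,691.
Year 2: $130,788 × 6/28 = $28,026. Book value $95,665.
Year 3: $130,788 × 5/28 = $23,355. Book value $72,310.
Year 4: $130,788 × 4/28 = $18,684. Book value $53,626.
Year 5: $130,788 × 3/28 = $14,013. Book value $39,613.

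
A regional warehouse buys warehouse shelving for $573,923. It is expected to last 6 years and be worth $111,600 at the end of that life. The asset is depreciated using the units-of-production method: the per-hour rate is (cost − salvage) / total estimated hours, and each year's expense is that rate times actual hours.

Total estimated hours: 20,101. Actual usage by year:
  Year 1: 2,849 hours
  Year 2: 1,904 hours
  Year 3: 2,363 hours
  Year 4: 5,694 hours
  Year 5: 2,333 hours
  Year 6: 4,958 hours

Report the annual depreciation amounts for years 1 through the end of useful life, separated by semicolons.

$65,527; $43,792; $54,349; $130,962; $53,659; $114,034

Depreciable base = $573,923 − $111,600 = $462,323.
Rate = $462,323 / 20,101 hours = $23 per hour.
Year 1: 2,849 × $23 = $65,527. Book value $508,396.
Year 2: 1,904 × $23 = $43,792. Book value $464,604.
Year 3: 2,363 × $23 = $54,349. Book value $410,255.
Year 4: 5,694 × $23 = $130,962. Book value $279,293.
Year 5: 2,333 × $23 = $53,659. Book value $225,634.
Year 6: 4,958 × $23 = $114,034. Book value $111,600.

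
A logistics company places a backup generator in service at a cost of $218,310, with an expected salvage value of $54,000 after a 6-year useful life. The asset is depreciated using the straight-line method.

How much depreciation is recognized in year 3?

Depreciable base = $218,310 − $54,000 = $164,310.
Annual expense = $164,310 / 6 = $27,385.

$27,385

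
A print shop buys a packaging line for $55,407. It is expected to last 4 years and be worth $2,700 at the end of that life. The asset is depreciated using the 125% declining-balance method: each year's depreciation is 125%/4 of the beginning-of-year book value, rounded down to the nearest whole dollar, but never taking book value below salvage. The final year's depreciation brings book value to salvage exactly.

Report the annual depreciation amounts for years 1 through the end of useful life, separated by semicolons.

Depreciable base = $55,407 − $2,700 = $52,707.
Year 1: ⌊$55,407 × 125%/4⌋ = $17,314. Book value $38,093.
Year 2: ⌊$38,093 × 125%/4⌋ = $11,904. Book value $26,189.
Year 3: ⌊$26,189 × 125%/4⌋ = $8,184. Book value $18,005.
Year 4 (final): $18,005 − $2,700 = $15,305. Book value $2,700.

$17,314; $11,904; $8,184; $15,305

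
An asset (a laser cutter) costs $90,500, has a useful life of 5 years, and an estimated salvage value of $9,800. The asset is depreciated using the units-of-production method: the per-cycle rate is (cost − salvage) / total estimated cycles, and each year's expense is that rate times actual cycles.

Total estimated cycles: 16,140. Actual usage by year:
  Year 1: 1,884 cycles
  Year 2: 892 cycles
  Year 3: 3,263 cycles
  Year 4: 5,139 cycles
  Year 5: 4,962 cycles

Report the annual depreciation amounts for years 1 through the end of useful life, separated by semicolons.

Depreciable base = $90,500 − $9,800 = $80,700.
Rate = $80,700 / 16,140 cycles = $5 per cycle.
Year 1: 1,884 × $5 = $9,420. Book value $81,080.
Year 2: 892 × $5 = $4,460. Book value $76,620.
Year 3: 3,263 × $5 = $16,315. Book value $60,305.
Year 4: 5,139 × $5 = $25,695. Book value $34,610.
Year 5: 4,962 × $5 = $24,810. Book value $9,800.

$9,420; $4,460; $16,315; $25,695; $24,810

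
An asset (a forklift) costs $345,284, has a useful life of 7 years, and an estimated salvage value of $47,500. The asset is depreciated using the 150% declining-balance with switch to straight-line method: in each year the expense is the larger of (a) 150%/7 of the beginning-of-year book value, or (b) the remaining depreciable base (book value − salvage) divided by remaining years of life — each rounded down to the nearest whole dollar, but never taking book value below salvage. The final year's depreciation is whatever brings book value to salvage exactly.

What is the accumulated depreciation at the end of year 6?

Depreciable base = $345,284 − $47,500 = $297,784.
Year 1: DB = ⌊$345,284 × 150%/7⌋ = $73,989; SL = ⌊$297,784/7⌋ = $42,540 → take DB $73,989. Book value $271,295.
Year 2: DB = ⌊$271,295 × 150%/7⌋ = $58,134; SL = ⌊$223,795/6⌋ = $37,299 → take DB $58,134. Book value $213,161.
Year 3: DB = ⌊$213,161 × 150%/7⌋ = $45,677; SL = ⌊$165,661/5⌋ = $33,132 → take DB $45,677. Book value $167,484.
Year 4: DB = ⌊$167,484 × 150%/7⌋ = $35,889; SL = ⌊$119,984/4⌋ = $29,996 → take DB $35,889. Book value $131,595.
Year 5: DB = ⌊$131,595 × 150%/7⌋ = $28,198; SL = ⌊$84,095/3⌋ = $28,031 → take DB $28,198. Book value $103,397.
Year 6: DB = ⌊$103,397 × 150%/7⌋ = $22,156; SL = ⌊$55,897/2⌋ = $27,948 → take SL $27,948. Book value $75,449.
Accumulated through year 6 = $345,284 − $75,449 = $269,835.

$269,835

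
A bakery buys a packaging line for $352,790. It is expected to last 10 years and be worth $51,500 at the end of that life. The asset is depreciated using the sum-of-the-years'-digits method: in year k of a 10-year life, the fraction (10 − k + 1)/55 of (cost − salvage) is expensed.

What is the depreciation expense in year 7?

Depreciable base = $352,790 − $51,500 = $301,290.
Sum of the years' digits = 10+9+8+7+6+5+4+3+2+1 = 55.
Year 1: $301,290 × 10/55 = $54,780. Book value $298,010.
Year 2: $301,290 × 9/55 = $49,302. Book value $248,708.
Year 3: $301,290 × 8/55 = $43,824. Book value $204,884.
Year 4: $301,290 × 7/55 = $38,346. Book value $166,538.
Year 5: $301,290 × 6/55 = $32,868. Book value $133,670.
Year 6: $301,290 × 5/55 = $27,390. Book value $106,280.
Year 7: $301,290 × 4/55 = $21,912. Book value $84,368.

$21,912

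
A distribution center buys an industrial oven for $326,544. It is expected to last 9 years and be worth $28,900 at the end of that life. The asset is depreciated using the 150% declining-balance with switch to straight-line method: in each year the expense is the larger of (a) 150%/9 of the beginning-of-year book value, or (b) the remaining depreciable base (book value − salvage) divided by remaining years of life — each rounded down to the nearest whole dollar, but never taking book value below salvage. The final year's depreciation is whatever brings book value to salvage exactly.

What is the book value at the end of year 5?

$131,232

Depreciable base = $326,544 − $28,900 = $297,644.
Year 1: DB = ⌊$326,544 × 150%/9⌋ = $54,424; SL = ⌊$297,644/9⌋ = $33,071 → take DB $54,424. Book value $272,120.
Year 2: DB = ⌊$272,120 × 150%/9⌋ = $45,353; SL = ⌊$243,220/8⌋ = $30,402 → take DB $45,353. Book value $226,767.
Year 3: DB = ⌊$226,767 × 150%/9⌋ = $37,794; SL = ⌊$197,867/7⌋ = $28,266 → take DB $37,794. Book value $188,973.
Year 4: DB = ⌊$188,973 × 150%/9⌋ = $31,495; SL = ⌊$160,073/6⌋ = $26,678 → take DB $31,495. Book value $157,478.
Year 5: DB = ⌊$157,478 × 150%/9⌋ = $26,246; SL = ⌊$128,578/5⌋ = $25,715 → take DB $26,246. Book value $131,232.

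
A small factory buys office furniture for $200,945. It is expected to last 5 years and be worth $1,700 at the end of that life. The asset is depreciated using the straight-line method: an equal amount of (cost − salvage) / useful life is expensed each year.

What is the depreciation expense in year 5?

Depreciable base = $200,945 − $1,700 = $199,245.
Annual expense = $199,245 / 5 = $39,849.

$39,849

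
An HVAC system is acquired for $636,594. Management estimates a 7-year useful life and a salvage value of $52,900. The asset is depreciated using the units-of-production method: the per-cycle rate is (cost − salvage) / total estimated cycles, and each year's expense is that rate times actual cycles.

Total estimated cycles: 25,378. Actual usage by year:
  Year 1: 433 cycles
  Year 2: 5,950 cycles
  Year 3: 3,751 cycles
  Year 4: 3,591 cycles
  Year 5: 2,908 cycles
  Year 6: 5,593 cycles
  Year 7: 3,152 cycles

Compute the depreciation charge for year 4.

Depreciable base = $636,594 − $52,900 = $583,694.
Rate = $583,694 / 25,378 cycles = $23 per cycle.
Year 1: 433 × $23 = $9,959. Book value $626,635.
Year 2: 5,950 × $23 = $136,850. Book value $489,785.
Year 3: 3,751 × $23 = $86,273. Book value $403,512.
Year 4: 3,591 × $23 = $82,593. Book value $320,919.

$82,593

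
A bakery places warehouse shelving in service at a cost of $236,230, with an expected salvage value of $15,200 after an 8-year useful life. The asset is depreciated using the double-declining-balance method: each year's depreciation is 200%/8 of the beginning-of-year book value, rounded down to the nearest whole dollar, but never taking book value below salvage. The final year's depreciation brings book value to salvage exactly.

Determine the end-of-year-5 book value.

$56,059

Depreciable base = $236,230 − $15,200 = $221,030.
Year 1: ⌊$236,230 × 200%/8⌋ = $59,057. Book value $177,173.
Year 2: ⌊$177,173 × 200%/8⌋ = $44,293. Book value $132,880.
Year 3: ⌊$132,880 × 200%/8⌋ = $33,220. Book value $99,660.
Year 4: ⌊$99,660 × 200%/8⌋ = $24,915. Book value $74,745.
Year 5: ⌊$74,745 × 200%/8⌋ = $18,686. Book value $56,059.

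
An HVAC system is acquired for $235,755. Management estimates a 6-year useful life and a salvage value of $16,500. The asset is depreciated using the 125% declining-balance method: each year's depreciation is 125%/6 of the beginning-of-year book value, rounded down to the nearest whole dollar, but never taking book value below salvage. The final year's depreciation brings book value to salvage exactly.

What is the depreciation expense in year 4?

Depreciable base = $235,755 − $16,500 = $219,255.
Year 1: ⌊$235,755 × 125%/6⌋ = $49,115. Book value $186,640.
Year 2: ⌊$186,640 × 125%/6⌋ = $38,883. Book value $147,757.
Year 3: ⌊$147,757 × 125%/6⌋ = $30,782. Book value $116,975.
Year 4: ⌊$116,975 × 125%/6⌋ = $24,369. Book value $92,606.

$24,369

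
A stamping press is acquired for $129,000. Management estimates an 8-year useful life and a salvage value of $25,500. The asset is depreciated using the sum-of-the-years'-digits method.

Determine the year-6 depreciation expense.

$8,625

Depreciable base = $129,000 − $25,500 = $103,500.
Sum of the years' digits = 8+7+6+5+4+3+2+1 = 36.
Year 1: $103,500 × 8/36 = $23,000. Book value $106,000.
Year 2: $103,500 × 7/36 = $20,125. Book value $85,875.
Year 3: $103,500 × 6/36 = $17,250. Book value $68,625.
Year 4: $103,500 × 5/36 = $14,375. Book value $54,250.
Year 5: $103,500 × 4/36 = $11,500. Book value $42,750.
Year 6: $103,500 × 3/36 = $8,625. Book value $34,125.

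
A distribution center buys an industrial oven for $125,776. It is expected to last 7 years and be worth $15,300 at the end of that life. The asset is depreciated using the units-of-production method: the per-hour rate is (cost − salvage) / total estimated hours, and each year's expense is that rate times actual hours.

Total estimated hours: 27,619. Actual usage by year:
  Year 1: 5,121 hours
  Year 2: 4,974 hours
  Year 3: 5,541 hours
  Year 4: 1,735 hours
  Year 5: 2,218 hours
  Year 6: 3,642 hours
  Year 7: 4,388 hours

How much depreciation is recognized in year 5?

Depreciable base = $125,776 − $15,300 = $110,476.
Rate = $110,476 / 27,619 hours = $4 per hour.
Year 1: 5,121 × $4 = $20,484. Book value $105,292.
Year 2: 4,974 × $4 = $19,896. Book value $85,396.
Year 3: 5,541 × $4 = $22,164. Book value $63,232.
Year 4: 1,735 × $4 = $6,940. Book value $56,292.
Year 5: 2,218 × $4 = $8,872. Book value $47,420.

$8,872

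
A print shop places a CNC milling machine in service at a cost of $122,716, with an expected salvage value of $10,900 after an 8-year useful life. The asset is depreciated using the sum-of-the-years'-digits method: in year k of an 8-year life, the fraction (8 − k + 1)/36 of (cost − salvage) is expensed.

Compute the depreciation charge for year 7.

Depreciable base = $122,716 − $10,900 = $111,816.
Sum of the years' digits = 8+7+6+5+4+3+2+1 = 36.
Year 1: $111,816 × 8/36 = $24,848. Book value $97,868.
Year 2: $111,816 × 7/36 = $21,742. Book value $76,126.
Year 3: $111,816 × 6/36 = $18,636. Book value $57,490.
Year 4: $111,816 × 5/36 = $15,530. Book value $41,960.
Year 5: $111,816 × 4/36 = $12,424. Book value $29,536.
Year 6: $111,816 × 3/36 = $9,318. Book value $20,218.
Year 7: $111,816 × 2/36 = $6,212. Book value $14,006.

$6,212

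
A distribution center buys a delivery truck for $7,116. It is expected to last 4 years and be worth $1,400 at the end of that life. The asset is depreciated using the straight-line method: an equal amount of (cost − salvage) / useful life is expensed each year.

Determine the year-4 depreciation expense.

Depreciable base = $7,116 − $1,400 = $5,716.
Annual expense = $5,716 / 4 = $1,429.

$1,429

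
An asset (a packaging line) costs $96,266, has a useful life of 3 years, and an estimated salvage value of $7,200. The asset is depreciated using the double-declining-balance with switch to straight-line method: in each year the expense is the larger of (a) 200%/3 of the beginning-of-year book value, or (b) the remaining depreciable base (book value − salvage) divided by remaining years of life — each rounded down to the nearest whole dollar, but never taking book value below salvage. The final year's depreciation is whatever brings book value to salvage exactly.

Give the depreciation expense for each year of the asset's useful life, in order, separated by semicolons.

$64,177; $21,392; $3,497

Depreciable base = $96,266 − $7,200 = $89,066.
Year 1: DB = ⌊$96,266 × 200%/3⌋ = $64,177; SL = ⌊$89,066/3⌋ = $29,688 → take DB $64,177. Book value $32,089.
Year 2: DB = ⌊$32,089 × 200%/3⌋ = $21,392; SL = ⌊$24,889/2⌋ = $12,444 → take DB $21,392. Book value $10,697.
Year 3 (final): $10,697 − $7,200 = $3,497. Book value $7,200.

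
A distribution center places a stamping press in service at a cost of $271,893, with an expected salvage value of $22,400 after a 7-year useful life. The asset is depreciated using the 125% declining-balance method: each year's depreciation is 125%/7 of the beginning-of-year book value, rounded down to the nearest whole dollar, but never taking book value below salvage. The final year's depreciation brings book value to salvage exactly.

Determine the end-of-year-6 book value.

Depreciable base = $271,893 − $22,400 = $249,493.
Year 1: ⌊$271,893 × 125%/7⌋ = $48,552. Book value $223,341.
Year 2: ⌊$223,341 × 125%/7⌋ = $39,882. Book value $183,459.
Year 3: ⌊$183,459 × 125%/7⌋ = $32,760. Book value $150,699.
Year 4: ⌊$150,699 × 125%/7⌋ = $26,910. Book value $123,789.
Year 5: ⌊$123,789 × 125%/7⌋ = $22,105. Book value $101,684.
Year 6: ⌊$101,684 × 125%/7⌋ = $18,157. Book value $83,527.

$83,527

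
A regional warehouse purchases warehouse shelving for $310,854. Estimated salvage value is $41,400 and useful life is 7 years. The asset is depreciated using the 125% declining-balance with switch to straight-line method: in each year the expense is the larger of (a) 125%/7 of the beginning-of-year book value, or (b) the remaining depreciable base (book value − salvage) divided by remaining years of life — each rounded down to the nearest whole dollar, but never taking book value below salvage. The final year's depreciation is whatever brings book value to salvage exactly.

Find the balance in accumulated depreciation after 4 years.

$171,284

Depreciable base = $310,854 − $41,400 = $269,454.
Year 1: DB = ⌊$310,854 × 125%/7⌋ = $55,509; SL = ⌊$269,454/7⌋ = $38,493 → take DB $55,509. Book value $255,345.
Year 2: DB = ⌊$255,345 × 125%/7⌋ = $45,597; SL = ⌊$213,945/6⌋ = $35,657 → take DB $45,597. Book value $209,748.
Year 3: DB = ⌊$209,748 × 125%/7⌋ = $37,455; SL = ⌊$168,348/5⌋ = $33,669 → take DB $37,455. Book value $172,293.
Year 4: DB = ⌊$172,293 × 125%/7⌋ = $30,766; SL = ⌊$130,893/4⌋ = $32,723 → take SL $32,723. Book value $139,570.
Accumulated through year 4 = $310,854 − $139,570 = $171,284.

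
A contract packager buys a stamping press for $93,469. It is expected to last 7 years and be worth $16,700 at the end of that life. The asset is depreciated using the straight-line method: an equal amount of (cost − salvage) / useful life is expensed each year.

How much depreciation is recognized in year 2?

$10,967

Depreciable base = $93,469 − $16,700 = $76,769.
Annual expense = $76,769 / 7 = $10,967.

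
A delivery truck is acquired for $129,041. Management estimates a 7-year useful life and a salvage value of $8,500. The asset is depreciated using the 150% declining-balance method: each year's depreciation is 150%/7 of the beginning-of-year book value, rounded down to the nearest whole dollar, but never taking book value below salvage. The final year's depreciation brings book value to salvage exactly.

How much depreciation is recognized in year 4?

Depreciable base = $129,041 − $8,500 = $120,541.
Year 1: ⌊$129,041 × 150%/7⌋ = $27,651. Book value $101,390.
Year 2: ⌊$101,390 × 150%/7⌋ = $21,726. Book value $79,664.
Year 3: ⌊$79,664 × 150%/7⌋ = $17,070. Book value $62,594.
Year 4: ⌊$62,594 × 150%/7⌋ = $13,413. Book value $49,181.

$13,413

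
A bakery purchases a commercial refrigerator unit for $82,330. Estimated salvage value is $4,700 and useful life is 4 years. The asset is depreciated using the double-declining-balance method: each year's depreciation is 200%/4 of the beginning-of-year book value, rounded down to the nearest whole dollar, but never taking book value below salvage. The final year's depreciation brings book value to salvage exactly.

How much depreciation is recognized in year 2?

Depreciable base = $82,330 − $4,700 = $77,630.
Year 1: ⌊$82,330 × 200%/4⌋ = $41,165. Book value $41,165.
Year 2: ⌊$41,165 × 200%/4⌋ = $20,582. Book value $20,583.

$20,582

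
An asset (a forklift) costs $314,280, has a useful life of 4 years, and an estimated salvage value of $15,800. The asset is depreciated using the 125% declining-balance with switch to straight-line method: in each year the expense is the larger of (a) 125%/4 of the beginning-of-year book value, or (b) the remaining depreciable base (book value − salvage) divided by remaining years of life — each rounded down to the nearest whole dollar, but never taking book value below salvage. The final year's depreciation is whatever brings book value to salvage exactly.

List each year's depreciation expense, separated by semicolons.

$98,212; $67,521; $66,373; $66,374

Depreciable base = $314,280 − $15,800 = $298,480.
Year 1: DB = ⌊$314,280 × 125%/4⌋ = $98,212; SL = ⌊$298,480/4⌋ = $74,620 → take DB $98,212. Book value $216,068.
Year 2: DB = ⌊$216,068 × 125%/4⌋ = $67,521; SL = ⌊$200,268/3⌋ = $66,756 → take DB $67,521. Book value $148,547.
Year 3: DB = ⌊$148,547 × 125%/4⌋ = $46,420; SL = ⌊$132,747/2⌋ = $66,373 → take SL $66,373. Book value $82,174.
Year 4 (final): $82,174 − $15,800 = $66,374. Book value $15,800.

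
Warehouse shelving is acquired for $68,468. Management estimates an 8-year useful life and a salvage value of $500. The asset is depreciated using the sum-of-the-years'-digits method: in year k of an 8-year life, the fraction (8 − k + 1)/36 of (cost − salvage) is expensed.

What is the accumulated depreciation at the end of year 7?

Depreciable base = $68,468 − $500 = $67,968.
Sum of the years' digits = 8+7+6+5+4+3+2+1 = 36.
Year 1: $67,968 × 8/36 = $15,104. Book value $53,364.
Year 2: $67,968 × 7/36 = $13,216. Book value $40,148.
Year 3: $67,968 × 6/36 = $11,328. Book value $28,820.
Year 4: $67,968 × 5/36 = $9,440. Book value $19,380.
Year 5: $67,968 × 4/36 = $7,552. Book value $11,828.
Year 6: $67,968 × 3/36 = $5,664. Book value $6,164.
Year 7: $67,968 × 2/36 = $3,776. Book value $2,388.
Accumulated through year 7 = $68,468 − $2,388 = $66,080.

$66,080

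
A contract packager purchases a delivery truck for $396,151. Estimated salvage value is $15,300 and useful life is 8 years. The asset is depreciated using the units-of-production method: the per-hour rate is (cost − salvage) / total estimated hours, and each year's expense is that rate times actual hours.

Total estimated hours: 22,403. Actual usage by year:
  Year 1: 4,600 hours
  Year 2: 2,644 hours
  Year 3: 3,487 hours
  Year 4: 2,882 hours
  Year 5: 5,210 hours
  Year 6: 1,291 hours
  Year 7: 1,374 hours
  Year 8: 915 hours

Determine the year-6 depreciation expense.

Depreciable base = $396,151 − $15,300 = $380,851.
Rate = $380,851 / 22,403 hours = $17 per hour.
Year 1: 4,600 × $17 = $78,200. Book value $317,951.
Year 2: 2,644 × $17 = $44,948. Book value $273,003.
Year 3: 3,487 × $17 = $59,279. Book value $213,724.
Year 4: 2,882 × $17 = $48,994. Book value $164,730.
Year 5: 5,210 × $17 = $88,570. Book value $76,160.
Year 6: 1,291 × $17 = $21,947. Book value $54,213.

$21,947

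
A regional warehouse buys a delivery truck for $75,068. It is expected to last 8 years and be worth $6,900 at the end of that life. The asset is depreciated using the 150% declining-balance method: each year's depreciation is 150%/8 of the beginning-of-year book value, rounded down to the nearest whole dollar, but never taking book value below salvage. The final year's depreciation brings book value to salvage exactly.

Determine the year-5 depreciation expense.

Depreciable base = $75,068 − $6,900 = $68,168.
Year 1: ⌊$75,068 × 150%/8⌋ = $14,075. Book value $60,993.
Year 2: ⌊$60,993 × 150%/8⌋ = $11,436. Book value $49,557.
Year 3: ⌊$49,557 × 150%/8⌋ = $9,291. Book value $40,266.
Year 4: ⌊$40,266 × 150%/8⌋ = $7,549. Book value $32,717.
Year 5: ⌊$32,717 × 150%/8⌋ = $6,134. Book value $26,583.

$6,134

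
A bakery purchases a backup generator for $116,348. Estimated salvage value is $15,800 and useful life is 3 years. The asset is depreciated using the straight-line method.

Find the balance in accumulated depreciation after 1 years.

$33,516

Depreciable base = $116,348 − $15,800 = $100,548.
Annual expense = $100,548 / 3 = $33,516.
End of year 1: book value $82,832.
Accumulated through year 1 = $116,348 − $82,832 = $33,516.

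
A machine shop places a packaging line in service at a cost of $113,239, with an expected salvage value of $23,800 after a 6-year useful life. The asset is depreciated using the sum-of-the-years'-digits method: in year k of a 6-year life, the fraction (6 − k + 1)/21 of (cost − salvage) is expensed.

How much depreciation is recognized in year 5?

Depreciable base = $113,239 − $23,800 = $89,439.
Sum of the years' digits = 6+5+4+3+2+1 = 21.
Year 1: $89,439 × 6/21 = $25,554. Book value $87,685.
Year 2: $89,439 × 5/21 = $21,295. Book value $66,390.
Year 3: $89,439 × 4/21 = $17,036. Book value $49,354.
Year 4: $89,439 × 3/21 = $12,777. Book value $36,577.
Year 5: $89,439 × 2/21 = $8,518. Book value $28,059.

$8,518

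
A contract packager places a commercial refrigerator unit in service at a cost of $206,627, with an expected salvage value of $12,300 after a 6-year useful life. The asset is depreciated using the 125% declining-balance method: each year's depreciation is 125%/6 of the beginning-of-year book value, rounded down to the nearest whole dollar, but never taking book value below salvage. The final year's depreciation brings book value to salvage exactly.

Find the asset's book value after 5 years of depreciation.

$64,255

Depreciable base = $206,627 − $12,300 = $194,327.
Year 1: ⌊$206,627 × 125%/6⌋ = $43,047. Book value $163,580.
Year 2: ⌊$163,580 × 125%/6⌋ = $34,079. Book value $129,501.
Year 3: ⌊$129,501 × 125%/6⌋ = $26,979. Book value $102,522.
Year 4: ⌊$102,522 × 125%/6⌋ = $21,358. Book value $81,164.
Year 5: ⌊$81,164 × 125%/6⌋ = $16,909. Book value $64,255.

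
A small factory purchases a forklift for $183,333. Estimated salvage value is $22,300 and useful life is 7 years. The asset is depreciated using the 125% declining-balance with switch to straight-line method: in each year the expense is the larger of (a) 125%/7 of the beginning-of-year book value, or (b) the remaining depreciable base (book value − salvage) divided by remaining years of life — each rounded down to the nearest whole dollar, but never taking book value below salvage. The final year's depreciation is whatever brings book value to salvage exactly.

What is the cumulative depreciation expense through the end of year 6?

$141,204

Depreciable base = $183,333 − $22,300 = $161,033.
Year 1: DB = ⌊$183,333 × 125%/7⌋ = $32,738; SL = ⌊$161,033/7⌋ = $23,004 → take DB $32,738. Book value $150,595.
Year 2: DB = ⌊$150,595 × 125%/7⌋ = $26,891; SL = ⌊$128,295/6⌋ = $21,382 → take DB $26,891. Book value $123,704.
Year 3: DB = ⌊$123,704 × 125%/7⌋ = $22,090; SL = ⌊$101,404/5⌋ = $20,280 → take DB $22,090. Book value $101,614.
Year 4: DB = ⌊$101,614 × 125%/7⌋ = $18,145; SL = ⌊$79,314/4⌋ = $19,828 → take SL $19,828. Book value $81,786.
Year 5: DB = ⌊$81,786 × 125%/7⌋ = $14,604; SL = ⌊$59,486/3⌋ = $19,828 → take SL $19,828. Book value $61,958.
Year 6: DB = ⌊$61,958 × 125%/7⌋ = $11,063; SL = ⌊$39,658/2⌋ = $19,829 → take SL $19,829. Book value $42,129.
Accumulated through year 6 = $183,333 − $42,129 = $141,204.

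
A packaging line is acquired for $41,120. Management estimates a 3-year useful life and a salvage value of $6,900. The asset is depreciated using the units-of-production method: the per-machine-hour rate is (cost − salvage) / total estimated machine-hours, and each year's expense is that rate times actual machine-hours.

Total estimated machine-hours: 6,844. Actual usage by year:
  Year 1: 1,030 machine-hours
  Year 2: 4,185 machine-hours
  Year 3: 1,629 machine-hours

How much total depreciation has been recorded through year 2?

Depreciable base = $41,120 − $6,900 = $34,220.
Rate = $34,220 / 6,844 machine-hours = $5 per machine-hour.
Year 1: 1,030 × $5 = $5,150. Book value $35,970.
Year 2: 4,185 × $5 = $20,925. Book value $15,045.
Accumulated through year 2 = $41,120 − $15,045 = $26,075.

$26,075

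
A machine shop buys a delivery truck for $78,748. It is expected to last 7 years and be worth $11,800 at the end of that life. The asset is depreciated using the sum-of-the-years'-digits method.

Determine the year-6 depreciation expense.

Depreciable base = $78,748 − $11,800 = $66,948.
Sum of the years' digits = 7+6+5+4+3+2+1 = 28.
Year 1: $66,948 × 7/28 = $16,737. Book value $62,011.
Year 2: $66,948 × 6/28 = $14,346. Book value $47,665.
Year 3: $66,948 × 5/28 = $11,955. Book value $35,710.
Year 4: $66,948 × 4/28 = $9,564. Book value $26,146.
Year 5: $66,948 × 3/28 = $7,173. Book value $18,973.
Year 6: $66,948 × 2/28 = $4,782. Book value $14,191.

$4,782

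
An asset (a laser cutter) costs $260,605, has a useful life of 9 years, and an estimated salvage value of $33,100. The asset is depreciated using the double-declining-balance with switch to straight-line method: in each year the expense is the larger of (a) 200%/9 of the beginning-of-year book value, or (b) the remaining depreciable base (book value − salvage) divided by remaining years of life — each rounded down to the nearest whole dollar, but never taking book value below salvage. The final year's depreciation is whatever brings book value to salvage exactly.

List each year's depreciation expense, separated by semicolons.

Depreciable base = $260,605 − $33,100 = $227,505.
Year 1: DB = ⌊$260,605 × 200%/9⌋ = $57,912; SL = ⌊$227,505/9⌋ = $25,278 → take DB $57,912. Book value $202,693.
Year 2: DB = ⌊$202,693 × 200%/9⌋ = $45,042; SL = ⌊$169,593/8⌋ = $21,199 → take DB $45,042. Book value $157,651.
Year 3: DB = ⌊$157,651 × 200%/9⌋ = $35,033; SL = ⌊$124,551/7⌋ = $17,793 → take DB $35,033. Book value $122,618.
Year 4: DB = ⌊$122,618 × 200%/9⌋ = $27,248; SL = ⌊$89,518/6⌋ = $14,919 → take DB $27,248. Book value $95,370.
Year 5: DB = ⌊$95,370 × 200%/9⌋ = $21,193; SL = ⌊$62,270/5⌋ = $12,454 → take DB $21,193. Book value $74,177.
Year 6: DB = ⌊$74,177 × 200%/9⌋ = $16,483; SL = ⌊$41,077/4⌋ = $10,269 → take DB $16,483. Book value $57,694.
Year 7: DB = ⌊$57,694 × 200%/9⌋ = $12,820; SL = ⌊$24,594/3⌋ = $8,198 → take DB $12,820. Book value $44,874.
Year 8: DB = ⌊$44,874 × 200%/9⌋ = $9,972; SL = ⌊$11,774/2⌋ = $5,887 → take DB $9,972. Book value $34,902.
Year 9 (final): $34,902 − $33,100 = $1,802. Book value $33,100.

$57,912; $45,042; $35,033; $27,248; $21,193; $16,483; $12,820; $9,972; $1,802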